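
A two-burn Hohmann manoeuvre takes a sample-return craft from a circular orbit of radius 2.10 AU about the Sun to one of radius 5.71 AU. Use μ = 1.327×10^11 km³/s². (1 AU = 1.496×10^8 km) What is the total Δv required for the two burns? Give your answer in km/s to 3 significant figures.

In km: r₁ = 2.10 × 1.496×10^8 = 3.1416×10^8 km; r₂ = 5.71 × 1.496×10^8 = 8.54216×10^8 km.
The Hohmann ellipse has a_t = (r₁ + r₂)/2 = 5.84188×10^8 km.
At r₁ the circular-orbit speed is v₁ = √(μ/r₁) = 20.55 km/s.
On the transfer ellipse at r₁, vis-viva gives v_p = √[μ(2/r₁ − 1/a_t)] = 24.85 km/s.
First burn Δv₁ = |v_p − v₁| = 4.300 km/s.
At r₂, v₂ = √(μ/r₂) = 12.464 km/s.
Transfer-orbit speed at r₂: v_a = √[μ(2/r₂ − 1/a_t)] = 9.1401 km/s.
Second burn Δv₂ = |v₂ − v_a| = 3.324 km/s.
Total Δv = Δv₁ + Δv₂ = 7.624 km/s.

Δv = 7.62 km/s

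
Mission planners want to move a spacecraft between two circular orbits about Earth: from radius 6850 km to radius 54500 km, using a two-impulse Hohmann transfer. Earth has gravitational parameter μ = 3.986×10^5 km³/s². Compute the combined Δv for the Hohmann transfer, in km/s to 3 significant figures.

Semi-major axis of the transfer orbit: a_t = (6850 + 54500)/2 = 30675 km.
At r₁ the circular-orbit speed is v₁ = √(μ/r₁) = 7.6282 km/s.
Transfer-orbit speed at r₁ (v² = μ(2/r − 1/a)): v_p = √[μ(2/r₁ − 1/a_t)] = 10.168 km/s.
First burn Δv₁ = |v_p − v₁| = 2.540 km/s.
At r₂, v₂ = √(μ/r₂) = 2.704 km/s.
Transfer-orbit speed at r₂: v_a = √[μ(2/r₂ − 1/a_t)] = 1.278 km/s.
Second burn Δv₂ = |v₂ − v_a| = 1.426 km/s.
Total Δv = Δv₁ + Δv₂ = 3.966 km/s.

Δv = 3.97 km/s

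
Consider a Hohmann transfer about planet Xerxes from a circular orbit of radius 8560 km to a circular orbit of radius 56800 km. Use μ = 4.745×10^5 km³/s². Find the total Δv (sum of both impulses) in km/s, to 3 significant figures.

Transfer-ellipse semi-major axis a_t = (r₁ + r₂)/2 = (8560 + 56800)/2 = 32680 km.
Circular speed at r₁: v₁ = √(μ/r₁) = √(4.745×10^5/8560) = 7.4453 km/s.
On the transfer ellipse at r₁, v² = μ(2/r − 1/a) gives v_p = √[μ(2/r₁ − 1/a_t)] = 9.8155 km/s.
First burn Δv₁ = |v_p − v₁| = 2.370 km/s.
At r₂, v₂ = √(μ/r₂) = 2.890 km/s.
Transfer-orbit speed at r₂: v_a = √[μ(2/r₂ − 1/a_t)] = 1.479 km/s.
Second burn Δv₂ = |v₂ − v_a| = 1.411 km/s.
Δv = Δv₁ + Δv₂ = 2.370 + 1.411 = 3.781 km/s.

Δv = 3.78 km/s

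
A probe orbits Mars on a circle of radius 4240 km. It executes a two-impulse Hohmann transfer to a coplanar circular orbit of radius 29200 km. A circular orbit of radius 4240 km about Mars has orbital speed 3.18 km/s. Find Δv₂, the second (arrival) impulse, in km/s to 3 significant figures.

From the circular-orbit relation v² = μ/r at r = 4240 km: μ = v²r = (3.18)² × 4240 = 42876.6 km³/s².
Transfer-ellipse semi-major axis a_t = (r₁ + r₂)/2 = (4240 + 29200)/2 = 16720 km.
On the circular orbit at r = 29200 km, v_c = √(μ/r) = 1.2117656 km/s.
Vis-viva on the transfer ellipse at r = 29200 km gives v_t = √[μ(2/r − 1/a_t)] = 0.61021575 km/s.
Δv₂ = |v_t − v_c| = |0.61021575 − 1.2117656| = 0.6015 km/s.

Δv₂ = 0.602 km/s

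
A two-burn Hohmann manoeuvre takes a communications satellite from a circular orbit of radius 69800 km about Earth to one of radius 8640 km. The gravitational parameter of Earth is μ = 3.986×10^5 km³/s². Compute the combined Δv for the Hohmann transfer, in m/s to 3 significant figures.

Semi-major axis of the transfer orbit: a_t = (69800 + 8640)/2 = 39220 km.
Circular speed at r₁: v₁ = √(μ/r₁) = √(3.986×10^5/69800) = 2.390 km/s.
Transfer-orbit speed at r₁ (vis-viva): v_a = √[μ(2/r₁ − 1/a_t)] = 1.122 km/s.
First burn Δv₁ = |v_a − v₁| = 1.268 km/s.
At r₂, v₂ = √(μ/r₂) = 6.792 km/s.
Transfer-orbit speed at r₂: v_p = √[μ(2/r₂ − 1/a_t)] = 9.061 km/s.
Second burn Δv₂ = |v₂ − v_p| = 2.269 km/s.
Δv = Δv₁ + Δv₂ = 1.268 + 2.269 = 3.537 km/s.

Δv = 3540 m/s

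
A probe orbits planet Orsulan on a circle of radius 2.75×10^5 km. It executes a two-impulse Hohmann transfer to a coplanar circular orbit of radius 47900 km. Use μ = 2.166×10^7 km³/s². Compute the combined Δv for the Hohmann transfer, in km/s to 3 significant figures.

Transfer-ellipse semi-major axis a_t = (r₁ + r₂)/2 = (2.750×10^5 + 47900)/2 = 1.6145×10^5 km.
Circular speed at r₁: v₁ = √(μ/r₁) = √(2.166×10^7/2.750×10^5) = 8.875 km/s.
On the transfer ellipse at r₁, vis-viva equation gives v_a = √[μ(2/r₁ − 1/a_t)] = 4.834 km/s.
First burn Δv₁ = |v_a − v₁| = 4.041 km/s.
At r₂, v₂ = √(μ/r₂) = 21.265 km/s.
Transfer-orbit speed at r₂: v_p = √[μ(2/r₂ − 1/a_t)] = 27.753 km/s.
Second burn Δv₂ = |v₂ − v_p| = 6.488 km/s.
Δv = Δv₁ + Δv₂ = 4.041 + 6.488 = 10.53 km/s.

Δv = 10.5 km/s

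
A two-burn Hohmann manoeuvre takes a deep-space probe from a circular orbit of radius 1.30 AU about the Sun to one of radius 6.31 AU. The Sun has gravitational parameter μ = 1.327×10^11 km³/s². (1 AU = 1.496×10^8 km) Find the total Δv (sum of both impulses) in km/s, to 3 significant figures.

Δv = 12.4 km/s

In km: r₁ = 1.30 × 1.496×10^8 = 1.9448×10^8 km; r₂ = 6.31 × 1.496×10^8 = 9.43976×10^8 km.
Semi-major axis of the transfer orbit: a_t = (1.9448×10^8 + 9.43976×10^8)/2 = 5.69228×10^8 km.
Circular speed at r₁: v₁ = √(μ/r₁) = √(1.327×10^11/1.9448×10^8) = 26.121 km/s.
Transfer-orbit speed at r₁ (v² = μ(2/r − 1/a)): v_p = √[μ(2/r₁ − 1/a_t)] = 33.638 km/s.
First burn Δv₁ = |v_p − v₁| = 7.517 km/s.
At r₂, v₂ = √(μ/r₂) = 11.856 km/s.
Transfer-orbit speed at r₂: v_a = √[μ(2/r₂ − 1/a_t)] = 6.9303 km/s.
Second burn Δv₂ = |v₂ − v_a| = 4.926 km/s.
Total Δv = Δv₁ + Δv₂ = 12.44 km/s.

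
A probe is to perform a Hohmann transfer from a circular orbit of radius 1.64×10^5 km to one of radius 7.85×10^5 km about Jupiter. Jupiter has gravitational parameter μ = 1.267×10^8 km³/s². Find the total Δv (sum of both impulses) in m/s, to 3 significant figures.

Δv = 13200 m/s

Transfer-ellipse semi-major axis a_t = (r₁ + r₂)/2 = (1.640×10^5 + 7.850×10^5)/2 = 4.745×10^5 km.
At r₁ the circular-orbit speed is v₁ = √(μ/r₁) = 27.795 km/s.
Transfer-orbit speed at r₁ (vis-viva): v_p = √[μ(2/r₁ − 1/a_t)] = 35.751 km/s.
First burn Δv₁ = |v_p − v₁| = 7.956 km/s.
Circular speed at r₂: v₂ = √(μ/r₂) = 12.704 km/s.
Transfer-orbit speed at r₂: v_a = √[μ(2/r₂ − 1/a_t)] = 7.4689 km/s.
Second burn Δv₂ = |v₂ − v_a| = 5.235 km/s.
Total Δv = Δv₁ + Δv₂ = 13.19 km/s.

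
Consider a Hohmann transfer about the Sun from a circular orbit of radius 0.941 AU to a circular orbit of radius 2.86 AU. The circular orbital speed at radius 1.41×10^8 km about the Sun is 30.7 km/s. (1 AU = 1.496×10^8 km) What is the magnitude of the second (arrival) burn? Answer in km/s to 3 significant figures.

From the circular-orbit relation v² = μ/r at r = 1.41×10^8 km: μ = v²r = (30.7)² × 1.41×10^8 = 1.32891×10^11 km³/s².
In km: r₁ = 0.941 × 1.496×10^8 = 1.407736×10^8 km; r₂ = 2.86 × 1.496×10^8 = 4.27856×10^8 km.
Transfer-ellipse semi-major axis a_t = (r₁ + r₂)/2 = (1.407736×10^8 + 4.27856×10^8)/2 = 2.843148×10^8 km.
On the circular orbit at r = 4.27856×10^8 km, v_c = √(μ/r) = 17.624 km/s.
Vis-viva on the transfer ellipse at r = 4.27856×10^8 km gives v_t = √[μ(2/r − 1/a_t)] = 12.401 km/s.
Δv₂ = |v_t − v_c| = |12.401 − 17.624| = 5.223 km/s.

Δv₂ = 5.22 km/s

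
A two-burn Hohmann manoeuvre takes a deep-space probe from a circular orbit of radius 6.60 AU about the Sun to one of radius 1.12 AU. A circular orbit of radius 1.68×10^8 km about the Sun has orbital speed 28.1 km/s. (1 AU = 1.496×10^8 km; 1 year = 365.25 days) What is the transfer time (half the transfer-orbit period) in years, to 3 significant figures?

From the circular-orbit relation v² = μ/r at r = 1.68×10^8 km: μ = v²r = (28.1)² × 1.68×10^8 = 1.32654×10^11 km³/s².
In km: r₁ = 6.60 × 1.496×10^8 = 9.8736×10^8 km; r₂ = 1.12 × 1.496×10^8 = 1.67552×10^8 km.
The Hohmann ellipse has a_t = (r₁ + r₂)/2 = 5.77456×10^8 km.
By Kepler's third law the transfer-orbit period is T = 2π√(a_t³/μ), so t = T/2 = 1.197×10^8 s.
Converting: 1.197×10^8 s ÷ 3.15576×10^7 s/year (365.25 × 86400) = 3.79 years.

t = 3.79 years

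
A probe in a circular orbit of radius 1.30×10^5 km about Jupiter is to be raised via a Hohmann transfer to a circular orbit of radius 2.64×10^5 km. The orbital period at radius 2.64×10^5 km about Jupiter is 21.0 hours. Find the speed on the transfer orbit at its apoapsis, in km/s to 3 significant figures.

From Kepler's third law T² = 4π²r³/μ at r = 2.64×10^5 km, T = 21.0 hours = 21.0 × 3600 s = 75600 s: μ = 4π²r³/T² = 1.27095×10^8 km³/s².
Semi-major axis of the transfer orbit: a_t = (1.300×10^5 + 2.640×10^5)/2 = 1.970×10^5 km.
At apoapsis, r = 2.640×10^5 km.
Applying v² = μ(2/r − 1/a_t): v = 17.82 km/s.

v = 17.8 km/s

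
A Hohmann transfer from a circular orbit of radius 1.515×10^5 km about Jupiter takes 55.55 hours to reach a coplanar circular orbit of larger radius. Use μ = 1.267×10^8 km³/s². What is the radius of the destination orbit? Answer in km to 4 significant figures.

r₂ = 1.450×10^6 km

Transfer time t = 55.55 hours = 1.9998×10^5 s, and t = π√(a_t³/μ).
So a_t = (μ t²/π²)^(1/3) = (1.267×10^8 × (1.9998×10^5)² / π²)^(1/3) = 8.0072×10^5 km.
Since a_t = (r₁ + r₂)/2, r₂ = 2a_t − r₁ = 2×8.0072×10^5 − 1.515×10^5 = 1.44994×10^6 km.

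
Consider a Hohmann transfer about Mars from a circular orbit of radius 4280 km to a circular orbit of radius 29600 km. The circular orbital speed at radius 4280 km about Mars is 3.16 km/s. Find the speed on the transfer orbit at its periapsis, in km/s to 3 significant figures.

From the circular-orbit relation v² = μ/r at r = 4280 km: μ = v²r = (3.16)² × 4280 = 42738.4 km³/s².
Semi-major axis of the transfer orbit: a_t = (4280 + 29600)/2 = 16940 km.
The periapsis of the transfer ellipse is at r = 4280 km.
Applying v² = μ(2/r − 1/a_t): v = 4.177 km/s.

v = 4.18 km/s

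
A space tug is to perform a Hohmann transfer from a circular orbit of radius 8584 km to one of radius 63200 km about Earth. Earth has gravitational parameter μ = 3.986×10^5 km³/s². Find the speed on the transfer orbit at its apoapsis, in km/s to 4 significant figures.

Semi-major axis of the transfer orbit: a_t = (8584 + 63200)/2 = 35892 km.
At apoapsis, r = 63200 km.
From the vis-viva equation, v = √[μ(2/r − 1/a_t)] = 1.228 km/s.

v = 1.228 km/s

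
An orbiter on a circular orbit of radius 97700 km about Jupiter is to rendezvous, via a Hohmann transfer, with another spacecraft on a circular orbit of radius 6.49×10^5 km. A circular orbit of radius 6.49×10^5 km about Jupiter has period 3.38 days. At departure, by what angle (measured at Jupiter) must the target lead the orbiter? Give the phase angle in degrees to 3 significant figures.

φ = 101°

From Kepler's third law T² = 4π²r³/μ at r = 6.49×10^5 km, T = 3.38 days = 3.38 × 86400 s = 2.92032×10^5 s: μ = 4π²r³/T² = 1.26541×10^8 km³/s².
The Hohmann ellipse has a_t = (r₁ + r₂)/2 = 3.7335×10^5 km.
Transfer time t = π√(a_t³/μ) = 63710 s.
The target's mean motion on its circular orbit is ω₂ = √(μ/r₂³) = 2.1515×10^-5 rad/s.
Angle swept by the target during transfer: ω₂·t = 1.3707 rad = 78.54°.
The orbiter traverses 180° on the transfer ellipse, so the target must lead by 180° − 78.54° = 101°.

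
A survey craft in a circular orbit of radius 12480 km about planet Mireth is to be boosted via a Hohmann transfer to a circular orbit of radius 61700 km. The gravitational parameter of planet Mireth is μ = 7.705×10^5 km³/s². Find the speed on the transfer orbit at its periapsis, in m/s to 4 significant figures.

v = 10130 m/s

The Hohmann ellipse has a_t = (r₁ + r₂)/2 = 37090 km.
At periapsis, r = 12480 km.
Applying v² = μ(2/r − 1/a_t): v = 10.13 km/s.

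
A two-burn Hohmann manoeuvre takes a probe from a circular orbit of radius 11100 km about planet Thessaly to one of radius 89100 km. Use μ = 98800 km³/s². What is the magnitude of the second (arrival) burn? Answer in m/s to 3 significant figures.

Transfer-ellipse semi-major axis a_t = (r₁ + r₂)/2 = (11100 + 89100)/2 = 50100 km.
On the circular orbit at r = 89100 km, v_c = √(μ/r) = 1.05303 km/s.
Transfer-orbit speed at the same r (vis-viva, a = a_t): v_t = √[μ(2/r − 1/a_t)] = 0.495658 km/s.
Δv₂ = |v_t − v_c| = |0.495658 − 1.05303| = 0.5574 km/s.

Δv₂ = 557 m/s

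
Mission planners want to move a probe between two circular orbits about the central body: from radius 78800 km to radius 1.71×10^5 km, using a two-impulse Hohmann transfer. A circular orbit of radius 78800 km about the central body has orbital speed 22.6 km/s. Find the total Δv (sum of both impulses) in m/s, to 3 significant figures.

Δv = 7000 m/s

From the circular-orbit relation v² = μ/r at r = 78800 km: μ = v²r = (22.6)² × 78800 = 4.02479×10^7 km³/s².
Transfer-ellipse semi-major axis a_t = (r₁ + r₂)/2 = (78800 + 1.710×10^5)/2 = 1.249×10^5 km.
At r₁ the circular-orbit speed is v₁ = √(μ/r₁) = 22.600 km/s.
On the transfer ellipse at r₁, vis-viva gives v_p = √[μ(2/r₁ − 1/a_t)] = 26.444 km/s.
First burn Δv₁ = |v_p − v₁| = 3.844 km/s.
At r₂, v₂ = √(μ/r₂) = 15.342 km/s.
Transfer-orbit speed at r₂: v_a = √[μ(2/r₂ − 1/a_t)] = 12.186 km/s.
Second burn Δv₂ = |v₂ − v_a| = 3.156 km/s.
Total Δv = Δv₁ + Δv₂ = 7.000 km/s.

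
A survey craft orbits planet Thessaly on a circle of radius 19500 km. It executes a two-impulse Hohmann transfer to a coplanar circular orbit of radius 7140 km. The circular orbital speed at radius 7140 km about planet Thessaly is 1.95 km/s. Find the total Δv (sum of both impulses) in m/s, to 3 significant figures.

Δv = 725 m/s

From the circular-orbit relation v² = μ/r at r = 7140 km: μ = v²r = (1.95)² × 7140 = 27149.8 km³/s².
Transfer-ellipse semi-major axis a_t = (r₁ + r₂)/2 = (19500 + 7140)/2 = 13320 km.
At r₁ the circular-orbit speed is v₁ = √(μ/r₁) = 1.179958 km/s.
On the transfer ellipse at r₁, vis-viva gives v_a = √[μ(2/r₁ − 1/a_t)] = 0.8638999 km/s.
First burn Δv₁ = |v_a − v₁| = 0.316058 km/s.
Circular speed at r₂: v₂ = √(μ/r₂) = 1.95000 km/s.
Transfer-orbit speed at r₂: v_p = √[μ(2/r₂ − 1/a_t)] = 2.35939 km/s.
Second burn Δv₂ = |v₂ − v_p| = 0.409390 km/s.
Total Δv = Δv₁ + Δv₂ = 0.7254 km/s.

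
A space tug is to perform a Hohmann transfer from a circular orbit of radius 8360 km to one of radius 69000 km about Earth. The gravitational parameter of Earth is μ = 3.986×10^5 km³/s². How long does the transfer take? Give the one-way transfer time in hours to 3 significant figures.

Semi-major axis of the transfer orbit: a_t = (8360 + 69000)/2 = 38680 km.
Half the transfer-orbit period gives t = π√(a_t³/μ) = 37850 s.
Converting: 37850 s ÷ 3600 s/hour = 10.5 hours.

t = 10.5 hours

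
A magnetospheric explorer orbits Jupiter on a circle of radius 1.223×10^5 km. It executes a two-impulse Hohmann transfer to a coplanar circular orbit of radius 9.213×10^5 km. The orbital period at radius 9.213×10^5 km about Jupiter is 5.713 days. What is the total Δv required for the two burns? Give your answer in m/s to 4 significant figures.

Δv = 16630 m/s

From Kepler's third law T² = 4π²r³/μ at r = 9.213×10^5 km, T = 5.713 days = 5.713 × 86400 s = 4.936032×10^5 s: μ = 4π²r³/T² = 1.26709×10^8 km³/s².
The Hohmann ellipse has a_t = (r₁ + r₂)/2 = 5.218×10^5 km.
Circular speed at r₁: v₁ = √(μ/r₁) = √(1.26709×10^8/1.223×10^5) = 32.19 km/s.
Transfer-orbit speed at r₁ (vis-viva): v_p = √[μ(2/r₁ − 1/a_t)] = 42.77 km/s.
First burn Δv₁ = |v_p − v₁| = 10.58 km/s.
Circular speed at r₂: v₂ = √(μ/r₂) = 11.7274 km/s.
Transfer-orbit speed at r₂: v_a = √[μ(2/r₂ − 1/a_t)] = 5.67759 km/s.
Second burn Δv₂ = |v₂ − v_a| = 6.050 km/s.
Δv = Δv₁ + Δv₂ = 10.58 + 6.050 = 16.63 km/s.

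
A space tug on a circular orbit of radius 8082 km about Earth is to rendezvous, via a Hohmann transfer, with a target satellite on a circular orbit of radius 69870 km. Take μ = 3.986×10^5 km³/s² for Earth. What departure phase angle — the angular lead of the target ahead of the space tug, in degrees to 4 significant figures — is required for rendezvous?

The Hohmann ellipse has a_t = (r₁ + r₂)/2 = 38976 km.
The half-period of the transfer ellipse is t = π√(a_t³/μ) = 38289 s.
Target angular speed ω₂ = √(μ/r₂³) = 3.4185×10^-5 rad/s.
Angle swept by the target during transfer: ω₂·t = 1.3089 rad = 74.99°.
The space tug traverses 180° on the transfer ellipse, so the target must lead by 180° − 74.99° = 105.0°.

φ = 105.0°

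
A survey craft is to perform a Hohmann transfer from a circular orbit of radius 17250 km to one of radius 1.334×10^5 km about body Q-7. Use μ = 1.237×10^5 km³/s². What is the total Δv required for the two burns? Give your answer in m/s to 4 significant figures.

The Hohmann ellipse has a_t = (r₁ + r₂)/2 = 75325 km.
At r₁ the circular-orbit speed is v₁ = √(μ/r₁) = 2.6779 km/s.
Transfer-orbit speed at r₁ (vis-viva): v_p = √[μ(2/r₁ − 1/a_t)] = 3.5637 km/s.
First burn Δv₁ = |v_p − v₁| = 0.8858 km/s.
Circular speed at r₂: v₂ = √(μ/r₂) = 0.96296 km/s.
Transfer-orbit speed at r₂: v_a = √[μ(2/r₂ − 1/a_t)] = 0.46082 km/s.
Second burn Δv₂ = |v₂ − v_a| = 0.5021 km/s.
Δv = Δv₁ + Δv₂ = 0.8858 + 0.5021 = 1.388 km/s.

Δv = 1388 m/s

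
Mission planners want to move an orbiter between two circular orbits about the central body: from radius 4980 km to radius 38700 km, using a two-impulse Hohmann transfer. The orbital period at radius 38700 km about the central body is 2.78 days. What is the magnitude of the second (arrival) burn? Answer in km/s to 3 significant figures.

From Kepler's third law T² = 4π²r³/μ at r = 38700 km, T = 2.78 days = 2.78 × 86400 s = 2.40192×10^5 s: μ = 4π²r³/T² = 39662.1 km³/s².
The Hohmann ellipse has a_t = (r₁ + r₂)/2 = 21840 km.
On the circular orbit at r = 38700 km, v_c = √(μ/r) = 1.01235 km/s.
Vis-viva on the transfer ellipse at r = 38700 km gives v_t = √[μ(2/r − 1/a_t)] = 0.483416 km/s.
Δv₂ = |v_t − v_c| = |0.483416 − 1.01235| = 0.5289 km/s.

Δv₂ = 0.529 km/s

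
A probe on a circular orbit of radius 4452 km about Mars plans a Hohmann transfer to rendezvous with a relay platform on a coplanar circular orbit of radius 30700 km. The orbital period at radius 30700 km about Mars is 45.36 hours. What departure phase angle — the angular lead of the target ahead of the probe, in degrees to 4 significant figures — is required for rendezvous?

φ = 102.0°

From Kepler's third law T² = 4π²r³/μ at r = 30700 km, T = 45.36 hours = 45.36 × 3600 s = 1.63296×10^5 s: μ = 4π²r³/T² = 42837.5 km³/s².
The Hohmann ellipse has a_t = (r₁ + r₂)/2 = 17576 km.
The half-period of the transfer ellipse is t = π√(a_t³/μ) = 35369 s.
Target angular speed ω₂ = √(μ/r₂³) = 3.8477×10^-5 rad/s.
Angle swept by the target during transfer: ω₂·t = 1.3609 rad = 77.97°.
Arrival is 180° from departure on the ellipse, so φ = 180° − 77.97° = 102.0°.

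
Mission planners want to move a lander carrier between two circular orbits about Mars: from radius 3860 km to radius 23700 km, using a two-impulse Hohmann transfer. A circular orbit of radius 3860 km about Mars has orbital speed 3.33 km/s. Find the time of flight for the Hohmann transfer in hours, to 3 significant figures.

From the circular-orbit relation v² = μ/r at r = 3860 km: μ = v²r = (3.33)² × 3860 = 42803.2 km³/s².
Transfer-ellipse semi-major axis a_t = (r₁ + r₂)/2 = (3860 + 23700)/2 = 13780 km.
By Kepler's third law the transfer-orbit period is T = 2π√(a_t³/μ), so t = T/2 = 24560 s.
Converting: 24560 s ÷ 3600 s/hour = 6.82 hours.

t = 6.82 hours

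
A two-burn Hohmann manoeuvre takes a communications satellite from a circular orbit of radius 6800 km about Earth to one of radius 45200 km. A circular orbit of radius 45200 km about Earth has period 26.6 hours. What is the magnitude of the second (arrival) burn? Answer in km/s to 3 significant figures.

Δv₂ = 1.45 km/s

From Kepler's third law T² = 4π²r³/μ at r = 45200 km, T = 26.6 hours = 26.6 × 3600 s = 95760 s: μ = 4π²r³/T² = 3.97564×10^5 km³/s².
The Hohmann ellipse has a_t = (r₁ + r₂)/2 = 26000 km.
Circular speed at r = 45200 km: v_c = √(μ/r) = 2.966 km/s.
Transfer-orbit speed at the same r (vis-viva, a = a_t): v_t = √[μ(2/r − 1/a_t)] = 1.517 km/s.
Δv₂ = |v_t − v_c| = |1.517 − 2.966| = 1.449 km/s.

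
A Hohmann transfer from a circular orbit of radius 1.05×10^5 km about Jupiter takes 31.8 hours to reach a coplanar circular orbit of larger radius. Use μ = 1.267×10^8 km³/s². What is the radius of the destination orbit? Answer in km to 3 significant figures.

Transfer time t = 31.8 hours = 1.1448×10^5 s, and t = π√(a_t³/μ).
So a_t = (μ t²/π²)^(1/3) = (1.267×10^8 × (1.1448×10^5)² / π²)^(1/3) = 5.5205×10^5 km.
Since a_t = (r₁ + r₂)/2, r₂ = 2a_t − r₁ = 2×5.5205×10^5 − 1.050×10^5 = 9.991×10^5 km.

r₂ = 9.99×10^5 km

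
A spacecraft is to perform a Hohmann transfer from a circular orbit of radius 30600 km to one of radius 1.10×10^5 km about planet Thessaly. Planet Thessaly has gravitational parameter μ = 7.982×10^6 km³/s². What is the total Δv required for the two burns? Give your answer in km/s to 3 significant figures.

Transfer-ellipse semi-major axis a_t = (r₁ + r₂)/2 = (30600 + 1.100×10^5)/2 = 70300 km.
At r₁ the circular-orbit speed is v₁ = √(μ/r₁) = 16.151 km/s.
Transfer-orbit speed at r₁ (v² = μ(2/r − 1/a)): v_p = √[μ(2/r₁ − 1/a_t)] = 20.203 km/s.
First burn Δv₁ = |v_p − v₁| = 4.052 km/s.
Circular speed at r₂: v₂ = √(μ/r₂) = 8.518 km/s.
Transfer-orbit speed at r₂: v_a = √[μ(2/r₂ − 1/a_t)] = 5.620 km/s.
Second burn Δv₂ = |v₂ − v_a| = 2.898 km/s.
Δv = Δv₁ + Δv₂ = 4.052 + 2.898 = 6.950 km/s.

Δv = 6.95 km/s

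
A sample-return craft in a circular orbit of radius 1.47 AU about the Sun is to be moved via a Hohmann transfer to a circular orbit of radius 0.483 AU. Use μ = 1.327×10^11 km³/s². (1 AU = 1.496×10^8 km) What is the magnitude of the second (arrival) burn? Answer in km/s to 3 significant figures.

In km: r₁ = 1.47 × 1.496×10^8 = 2.19912×10^8 km; r₂ = 0.483 × 1.496×10^8 = 7.22568×10^7 km.
Transfer-ellipse semi-major axis a_t = (r₁ + r₂)/2 = (2.19912×10^8 + 7.22568×10^7)/2 = 1.460844×10^8 km.
On the circular orbit at r = 7.22568×10^7 km, v_c = √(μ/r) = 42.8545 km/s.
Transfer-orbit speed at the same r (vis-viva, a = a_t): v_t = √[μ(2/r − 1/a_t)] = 52.5798 km/s.
Δv₂ = |v_t − v_c| = |52.5798 − 42.8545| = 9.725 km/s.

Δv₂ = 9.73 km/s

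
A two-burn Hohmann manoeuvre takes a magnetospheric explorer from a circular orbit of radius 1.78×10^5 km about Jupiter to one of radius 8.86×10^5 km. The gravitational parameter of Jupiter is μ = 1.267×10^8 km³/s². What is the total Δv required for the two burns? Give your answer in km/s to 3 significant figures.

Δv = 12.8 km/s

The Hohmann ellipse has a_t = (r₁ + r₂)/2 = 5.320×10^5 km.
At r₁ the circular-orbit speed is v₁ = √(μ/r₁) = 26.6795 km/s.
Transfer-orbit speed at r₁ (vis-viva): v_p = √[μ(2/r₁ − 1/a_t)] = 34.4302 km/s.
First burn Δv₁ = |v_p − v₁| = 7.751 km/s.
At r₂, v₂ = √(μ/r₂) = 11.958 km/s.
Transfer-orbit speed at r₂: v_a = √[μ(2/r₂ − 1/a_t)] = 6.9171 km/s.
Second burn Δv₂ = |v₂ − v_a| = 5.041 km/s.
Δv = Δv₁ + Δv₂ = 7.751 + 5.041 = 12.79 km/s.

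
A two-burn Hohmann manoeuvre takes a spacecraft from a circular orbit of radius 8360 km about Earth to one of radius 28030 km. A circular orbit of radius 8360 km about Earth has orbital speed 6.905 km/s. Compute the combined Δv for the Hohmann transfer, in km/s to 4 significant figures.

From the circular-orbit relation v² = μ/r at r = 8360 km: μ = v²r = (6.905)² × 8360 = 3.98597×10^5 km³/s².
Transfer-ellipse semi-major axis a_t = (r₁ + r₂)/2 = (8360 + 28030)/2 = 18195 km.
At r₁ the circular-orbit speed is v₁ = √(μ/r₁) = 6.905 km/s.
Transfer-orbit speed at r₁ (v² = μ(2/r − 1/a)): v_p = √[μ(2/r₁ − 1/a_t)] = 8.570 km/s.
First burn Δv₁ = |v_p − v₁| = 1.665 km/s.
Circular speed at r₂: v₂ = √(μ/r₂) = 3.771 km/s.
Transfer-orbit speed at r₂: v_a = √[μ(2/r₂ − 1/a_t)] = 2.556 km/s.
Second burn Δv₂ = |v₂ − v_a| = 1.215 km/s.
Δv = Δv₁ + Δv₂ = 1.665 + 1.215 = 2.880 km/s.

Δv = 2.880 km/s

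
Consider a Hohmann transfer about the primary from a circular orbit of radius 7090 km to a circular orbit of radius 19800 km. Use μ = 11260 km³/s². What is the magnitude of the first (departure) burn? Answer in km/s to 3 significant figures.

Δv₁ = 0.269 km/s

The Hohmann ellipse has a_t = (r₁ + r₂)/2 = 13445 km.
Circular speed at r = 7090 km: v_c = √(μ/r) = 1.2602 km/s.
Transfer-orbit speed at the same r (vis-viva, a = a_t): v_t = √[μ(2/r − 1/a_t)] = 1.5293 km/s.
Δv₁ = |v_t − v_c| = |1.5293 − 1.2602| = 0.2691 km/s.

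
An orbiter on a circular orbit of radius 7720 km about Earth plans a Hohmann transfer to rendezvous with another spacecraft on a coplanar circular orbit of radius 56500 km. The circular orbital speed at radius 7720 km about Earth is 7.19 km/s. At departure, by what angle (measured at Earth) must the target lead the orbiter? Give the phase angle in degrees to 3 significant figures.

φ = 103°

From the circular-orbit relation v² = μ/r at r = 7720 km: μ = v²r = (7.19)² × 7720 = 3.99094×10^5 km³/s².
Semi-major axis of the transfer orbit: a_t = (7720 + 56500)/2 = 32110 km.
The half-period of the transfer ellipse is t = π√(a_t³/μ) = 28610 s.
Target angular speed ω₂ = √(μ/r₂³) = 4.704×10^-5 rad/s.
Angle swept by the target during transfer: ω₂·t = 1.346 rad = 77.12°.
Arrival is 180° from departure on the ellipse, so φ = 180° − 77.12° = 103°.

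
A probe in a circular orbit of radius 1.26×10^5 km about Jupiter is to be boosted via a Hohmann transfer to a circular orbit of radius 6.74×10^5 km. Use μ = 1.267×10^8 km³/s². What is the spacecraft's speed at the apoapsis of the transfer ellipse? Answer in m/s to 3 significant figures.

The Hohmann ellipse has a_t = (r₁ + r₂)/2 = 4.000×10^5 km.
At apoapsis, r = 6.740×10^5 km.
From the vis-viva equation, v = √[μ(2/r − 1/a_t)] = 7.695 km/s.

v = 7700 m/s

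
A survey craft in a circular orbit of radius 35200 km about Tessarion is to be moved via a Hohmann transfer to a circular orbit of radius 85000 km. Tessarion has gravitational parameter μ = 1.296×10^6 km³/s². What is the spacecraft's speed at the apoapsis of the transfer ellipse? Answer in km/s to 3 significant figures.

The Hohmann ellipse has a_t = (r₁ + r₂)/2 = 60100 km.
At apoapsis, r = 85000 km.
Applying v² = μ(2/r − 1/a_t): v = 2.988 km/s.

v = 2.99 km/s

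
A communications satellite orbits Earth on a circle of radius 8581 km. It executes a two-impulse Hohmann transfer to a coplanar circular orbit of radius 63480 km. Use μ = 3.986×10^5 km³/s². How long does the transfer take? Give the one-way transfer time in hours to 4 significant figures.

Transfer-ellipse semi-major axis a_t = (r₁ + r₂)/2 = (8581 + 63480)/2 = 36030.5 km.
Half the transfer-orbit period gives t = π√(a_t³/μ) = 34030 s.
Converting: 34030 s ÷ 3600 s/hour = 9.453 hours.

t = 9.453 hours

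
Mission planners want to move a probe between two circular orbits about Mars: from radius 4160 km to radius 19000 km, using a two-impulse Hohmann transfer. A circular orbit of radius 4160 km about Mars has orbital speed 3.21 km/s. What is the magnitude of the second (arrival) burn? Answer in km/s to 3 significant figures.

Δv₂ = 0.602 km/s

From the circular-orbit relation v² = μ/r at r = 4160 km: μ = v²r = (3.21)² × 4160 = 42865.1 km³/s².
Semi-major axis of the transfer orbit: a_t = (4160 + 19000)/2 = 11580 km.
On the circular orbit at r = 19000 km, v_c = √(μ/r) = 1.50202 km/s.
Vis-viva on the transfer ellipse at r = 19000 km gives v_t = √[μ(2/r − 1/a_t)] = 0.900259 km/s.
Δv₂ = |v_t − v_c| = |0.900259 − 1.50202| = 0.6018 km/s.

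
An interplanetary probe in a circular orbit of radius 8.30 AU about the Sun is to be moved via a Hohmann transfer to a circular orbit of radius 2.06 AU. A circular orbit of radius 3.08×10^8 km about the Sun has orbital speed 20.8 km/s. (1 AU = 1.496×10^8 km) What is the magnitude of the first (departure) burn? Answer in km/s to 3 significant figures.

Δv₁ = 3.83 km/s

From the circular-orbit relation v² = μ/r at r = 3.08×10^8 km: μ = v²r = (20.8)² × 3.08×10^8 = 1.33253×10^11 km³/s².
In km: r₁ = 8.30 × 1.496×10^8 = 1.24168×10^9 km; r₂ = 2.06 × 1.496×10^8 = 3.08176×10^8 km.
The Hohmann ellipse has a_t = (r₁ + r₂)/2 = 7.74928×10^8 km.
On the circular orbit at r = 1.24168×10^9 km, v_c = √(μ/r) = 10.36 km/s.
Vis-viva on the transfer ellipse at r = 1.24168×10^9 km gives v_t = √[μ(2/r − 1/a_t)] = 6.533 km/s.
Δv₁ = |v_t − v_c| = |6.533 − 10.36| = 3.827 km/s.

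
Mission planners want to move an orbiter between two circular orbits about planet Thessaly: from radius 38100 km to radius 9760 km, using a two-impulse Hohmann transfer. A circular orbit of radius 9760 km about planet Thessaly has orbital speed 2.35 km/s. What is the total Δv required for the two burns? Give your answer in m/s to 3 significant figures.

Δv = 1050 m/s

From the circular-orbit relation v² = μ/r at r = 9760 km: μ = v²r = (2.35)² × 9760 = 53899.6 km³/s².
Semi-major axis of the transfer orbit: a_t = (38100 + 9760)/2 = 23930 km.
Circular speed at r₁: v₁ = √(μ/r₁) = √(53899.6/38100) = 1.1894 km/s.
Transfer-orbit speed at r₁ (vis-viva): v_a = √[μ(2/r₁ − 1/a_t)] = 0.75960 km/s.
First burn Δv₁ = |v_a − v₁| = 0.4298 km/s.
Circular speed at r₂: v₂ = √(μ/r₂) = 2.3500 km/s.
Transfer-orbit speed at r₂: v_p = √[μ(2/r₂ − 1/a_t)] = 2.9652 km/s.
Second burn Δv₂ = |v₂ − v_p| = 0.6152 km/s.
Total Δv = Δv₁ + Δv₂ = 1.045 km/s.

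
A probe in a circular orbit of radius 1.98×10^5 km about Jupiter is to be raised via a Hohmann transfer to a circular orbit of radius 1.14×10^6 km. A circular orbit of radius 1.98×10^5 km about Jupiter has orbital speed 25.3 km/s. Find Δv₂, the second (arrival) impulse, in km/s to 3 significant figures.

From the circular-orbit relation v² = μ/r at r = 1.98×10^5 km: μ = v²r = (25.3)² × 1.98×10^5 = 1.26738×10^8 km³/s².
Transfer-ellipse semi-major axis a_t = (r₁ + r₂)/2 = (1.980×10^5 + 1.140×10^6)/2 = 6.690×10^5 km.
On the circular orbit at r = 1.140×10^6 km, v_c = √(μ/r) = 10.544 km/s.
Vis-viva on the transfer ellipse at r = 1.140×10^6 km gives v_t = √[μ(2/r − 1/a_t)] = 5.7361 km/s.
Δv₂ = |v_t − v_c| = |5.7361 − 10.544| = 4.808 km/s.

Δv₂ = 4.81 km/s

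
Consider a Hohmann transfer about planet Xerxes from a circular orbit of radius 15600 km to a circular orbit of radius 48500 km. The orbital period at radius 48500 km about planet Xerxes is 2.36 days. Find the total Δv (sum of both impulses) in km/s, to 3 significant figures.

Δv = 1.06 km/s

From Kepler's third law T² = 4π²r³/μ at r = 48500 km, T = 2.36 days = 2.36 × 86400 s = 2.03904×10^5 s: μ = 4π²r³/T² = 1.08326×10^5 km³/s².
The Hohmann ellipse has a_t = (r₁ + r₂)/2 = 32050 km.
At r₁ the circular-orbit speed is v₁ = √(μ/r₁) = 2.6351 km/s.
On the transfer ellipse at r₁, vis-viva gives v_p = √[μ(2/r₁ − 1/a_t)] = 3.2416 km/s.
First burn Δv₁ = |v_p − v₁| = 0.6065 km/s.
At r₂, v₂ = √(μ/r₂) = 1.4945 km/s.
Transfer-orbit speed at r₂: v_a = √[μ(2/r₂ − 1/a_t)] = 1.0427 km/s.
Second burn Δv₂ = |v₂ − v_a| = 0.4518 km/s.
Δv = Δv₁ + Δv₂ = 0.6065 + 0.4518 = 1.058 km/s.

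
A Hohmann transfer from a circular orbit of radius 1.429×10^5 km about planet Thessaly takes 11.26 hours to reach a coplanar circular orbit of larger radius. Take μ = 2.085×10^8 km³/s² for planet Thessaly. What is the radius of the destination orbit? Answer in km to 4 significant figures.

Transfer time t = 11.26 hours = 40536 s, and t = π√(a_t³/μ).
So a_t = (μ t²/π²)^(1/3) = (2.085×10^8 × (40536)² / π²)^(1/3) = 3.2621×10^5 km.
Since a_t = (r₁ + r₂)/2, r₂ = 2a_t − r₁ = 2×3.2621×10^5 − 1.429×10^5 = 5.0952×10^5 km.

r₂ = 5.095×10^5 km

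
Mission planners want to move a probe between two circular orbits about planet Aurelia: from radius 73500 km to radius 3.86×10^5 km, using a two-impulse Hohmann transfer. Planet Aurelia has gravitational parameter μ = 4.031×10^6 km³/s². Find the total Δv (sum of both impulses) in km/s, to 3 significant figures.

The Hohmann ellipse has a_t = (r₁ + r₂)/2 = 2.2975×10^5 km.
At r₁ the circular-orbit speed is v₁ = √(μ/r₁) = 7.406 km/s.
On the transfer ellipse at r₁, vis-viva equation gives v_p = √[μ(2/r₁ − 1/a_t)] = 9.599 km/s.
First burn Δv₁ = |v_p − v₁| = 2.193 km/s.
Circular speed at r₂: v₂ = √(μ/r₂) = 3.232 km/s.
Transfer-orbit speed at r₂: v_a = √[μ(2/r₂ − 1/a_t)] = 1.828 km/s.
Second burn Δv₂ = |v₂ − v_a| = 1.404 km/s.
Total Δv = Δv₁ + Δv₂ = 3.597 km/s.

Δv = 3.60 km/s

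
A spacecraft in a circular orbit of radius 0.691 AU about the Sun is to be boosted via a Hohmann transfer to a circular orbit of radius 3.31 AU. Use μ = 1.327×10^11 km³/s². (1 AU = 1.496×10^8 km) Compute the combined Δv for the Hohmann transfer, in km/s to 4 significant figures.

Δv = 17.01 km/s

In km: r₁ = 0.691 × 1.496×10^8 = 1.033736×10^8 km; r₂ = 3.31 × 1.496×10^8 = 4.95176×10^8 km.
Semi-major axis of the transfer orbit: a_t = (1.033736×10^8 + 4.95176×10^8)/2 = 2.992748×10^8 km.
At r₁ the circular-orbit speed is v₁ = √(μ/r₁) = 35.83 km/s.
Transfer-orbit speed at r₁ (vis-viva): v_p = √[μ(2/r₁ − 1/a_t)] = 46.09 km/s.
First burn Δv₁ = |v_p − v₁| = 10.26 km/s.
At r₂, v₂ = √(μ/r₂) = 16.37 km/s.
Transfer-orbit speed at r₂: v_a = √[μ(2/r₂ − 1/a_t)] = 9.621 km/s.
Second burn Δv₂ = |v₂ − v_a| = 6.749 km/s.
Δv = Δv₁ + Δv₂ = 10.26 + 6.749 = 17.01 km/s.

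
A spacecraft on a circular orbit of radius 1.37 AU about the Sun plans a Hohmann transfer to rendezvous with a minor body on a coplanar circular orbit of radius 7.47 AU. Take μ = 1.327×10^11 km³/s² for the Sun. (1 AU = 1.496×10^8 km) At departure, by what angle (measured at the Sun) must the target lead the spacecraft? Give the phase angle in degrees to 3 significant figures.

φ = 98.1°

In km: r₁ = 1.37 × 1.496×10^8 = 2.04952×10^8 km; r₂ = 7.47 × 1.496×10^8 = 1.117512×10^9 km.
The Hohmann ellipse has a_t = (r₁ + r₂)/2 = 6.61232×10^8 km.
Transfer time t = π√(a_t³/μ) = 1.4664×10^8 s.
The target's mean motion on its circular orbit is ω₂ = √(μ/r₂³) = 9.7512×10^-9 rad/s.
Angle swept by the target during transfer: ω₂·t = 1.430 rad = 81.93°.
Arrival is 180° from departure on the ellipse, so φ = 180° − 81.93° = 98.1°.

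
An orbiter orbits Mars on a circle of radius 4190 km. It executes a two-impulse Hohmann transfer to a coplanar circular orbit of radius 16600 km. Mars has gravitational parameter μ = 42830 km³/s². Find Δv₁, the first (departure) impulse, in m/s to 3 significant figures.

Δv₁ = 843 m/s

Transfer-ellipse semi-major axis a_t = (r₁ + r₂)/2 = (4190 + 16600)/2 = 10395 km.
On the circular orbit at r = 4190 km, v_c = √(μ/r) = 3.1972 km/s.
Vis-viva on the transfer ellipse at r = 4190 km gives v_t = √[μ(2/r − 1/a_t)] = 4.0403 km/s.
Δv₁ = |v_t − v_c| = |4.0403 − 3.1972| = 0.8431 km/s.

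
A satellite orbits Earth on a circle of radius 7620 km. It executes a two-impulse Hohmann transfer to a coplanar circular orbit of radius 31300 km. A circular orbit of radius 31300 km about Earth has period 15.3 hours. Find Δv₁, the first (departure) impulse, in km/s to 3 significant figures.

From Kepler's third law T² = 4π²r³/μ at r = 31300 km, T = 15.3 hours = 15.3 × 3600 s = 55080 s: μ = 4π²r³/T² = 3.99029×10^5 km³/s².
Semi-major axis of the transfer orbit: a_t = (7620 + 31300)/2 = 19460 km.
On the circular orbit at r = 7620 km, v_c = √(μ/r) = 7.2364 km/s.
Transfer-orbit speed at the same r (vis-viva, a = a_t): v_t = √[μ(2/r − 1/a_t)] = 9.1775 km/s.
Δv₁ = |v_t − v_c| = |9.1775 − 7.2364| = 1.941 km/s.

Δv₁ = 1.94 km/s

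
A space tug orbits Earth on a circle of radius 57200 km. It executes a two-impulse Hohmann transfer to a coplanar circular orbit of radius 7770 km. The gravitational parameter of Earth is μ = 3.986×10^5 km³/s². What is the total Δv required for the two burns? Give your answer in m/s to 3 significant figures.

Δv = 3690 m/s

The Hohmann ellipse has a_t = (r₁ + r₂)/2 = 32485 km.
At r₁ the circular-orbit speed is v₁ = √(μ/r₁) = 2.640 km/s.
On the transfer ellipse at r₁, vis-viva equation gives v_a = √[μ(2/r₁ − 1/a_t)] = 1.291 km/s.
First burn Δv₁ = |v_a − v₁| = 1.349 km/s.
At r₂, v₂ = √(μ/r₂) = 7.162 km/s.
Transfer-orbit speed at r₂: v_p = √[μ(2/r₂ − 1/a_t)] = 9.504 km/s.
Second burn Δv₂ = |v₂ − v_p| = 2.342 km/s.
Total Δv = Δv₁ + Δv₂ = 3.691 km/s.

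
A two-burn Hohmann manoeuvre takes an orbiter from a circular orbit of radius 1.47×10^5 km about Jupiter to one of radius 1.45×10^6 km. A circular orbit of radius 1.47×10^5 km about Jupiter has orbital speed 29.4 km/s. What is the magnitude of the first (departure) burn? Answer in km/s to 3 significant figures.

From the circular-orbit relation v² = μ/r at r = 1.47×10^5 km: μ = v²r = (29.4)² × 1.47×10^5 = 1.27061×10^8 km³/s².
The Hohmann ellipse has a_t = (r₁ + r₂)/2 = 7.985×10^5 km.
Circular speed at r = 1.470×10^5 km: v_c = √(μ/r) = 29.40 km/s.
Vis-viva on the transfer ellipse at r = 1.470×10^5 km gives v_t = √[μ(2/r − 1/a_t)] = 39.62 km/s.
Δv₁ = |v_t − v_c| = |39.62 − 29.40| = 10.22 km/s.

Δv₁ = 10.2 km/s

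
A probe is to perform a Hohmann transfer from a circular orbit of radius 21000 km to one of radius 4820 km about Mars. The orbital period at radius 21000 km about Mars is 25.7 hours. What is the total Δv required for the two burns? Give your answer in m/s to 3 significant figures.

Δv = 1370 m/s

From Kepler's third law T² = 4π²r³/μ at r = 21000 km, T = 25.7 hours = 25.7 × 3600 s = 92520 s: μ = 4π²r³/T² = 42711.7 km³/s².
Transfer-ellipse semi-major axis a_t = (r₁ + r₂)/2 = (21000 + 4820)/2 = 12910 km.
Circular speed at r₁: v₁ = √(μ/r₁) = √(42711.7/21000) = 1.42614 km/s.
On the transfer ellipse at r₁, v² = μ(2/r − 1/a) gives v_a = √[μ(2/r₁ − 1/a_t)] = 0.871413 km/s.
First burn Δv₁ = |v_a − v₁| = 0.55473 km/s.
At r₂, v₂ = √(μ/r₂) = 2.97680 km/s.
Transfer-orbit speed at r₂: v_p = √[μ(2/r₂ − 1/a_t)] = 3.79661 km/s.
Second burn Δv₂ = |v₂ − v_p| = 0.81981 km/s.
Δv = Δv₁ + Δv₂ = 0.55473 + 0.81981 = 1.375 km/s.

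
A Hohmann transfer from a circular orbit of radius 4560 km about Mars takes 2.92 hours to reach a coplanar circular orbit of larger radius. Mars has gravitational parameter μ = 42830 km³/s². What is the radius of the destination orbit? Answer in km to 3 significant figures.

Transfer time t = 2.92 hours = 10512 s, and t = π√(a_t³/μ).
So a_t = (μ t²/π²)^(1/3) = (42830 × (10512)² / π²)^(1/3) = 7827.2 km.
Since a_t = (r₁ + r₂)/2, r₂ = 2a_t − r₁ = 2×7827.2 − 4560 = 11094.4 km.

r₂ = 11100 km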